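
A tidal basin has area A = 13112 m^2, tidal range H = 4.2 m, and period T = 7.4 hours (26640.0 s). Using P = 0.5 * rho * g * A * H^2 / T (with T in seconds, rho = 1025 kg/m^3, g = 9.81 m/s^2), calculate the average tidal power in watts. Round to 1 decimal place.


Convert period to seconds: T = 7.4 * 3600 = 26640.0 s
H^2 = 4.2^2 = 17.64
P = 0.5 * rho * g * A * H^2 / T
P = 0.5 * 1025 * 9.81 * 13112 * 17.64 / 26640.0
P = 43651.2 W

43651.2


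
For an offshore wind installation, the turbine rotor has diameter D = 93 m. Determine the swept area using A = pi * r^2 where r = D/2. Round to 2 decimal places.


Compute the rotor radius:
  r = D / 2 = 93 / 2 = 46.5 m
Calculate swept area:
  A = pi * r^2 = pi * 46.5^2
  A = 6792.91 m^2

6792.91


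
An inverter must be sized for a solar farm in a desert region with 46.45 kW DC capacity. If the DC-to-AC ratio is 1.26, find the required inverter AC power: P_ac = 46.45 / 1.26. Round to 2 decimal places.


The inverter AC capacity is determined by the DC/AC ratio.
Given: P_dc = 46.45 kW, DC/AC ratio = 1.26
P_ac = P_dc / ratio = 46.45 / 1.26
P_ac = 36.87 kW

36.87


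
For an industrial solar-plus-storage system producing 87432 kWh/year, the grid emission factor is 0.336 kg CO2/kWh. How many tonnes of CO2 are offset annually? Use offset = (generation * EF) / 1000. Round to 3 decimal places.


CO2 offset in kg = generation * emission_factor
CO2 offset = 87432 * 0.336 = 29377.15 kg
Convert to tonnes:
  CO2 offset = 29377.15 / 1000 = 29.377 tonnes

29.377


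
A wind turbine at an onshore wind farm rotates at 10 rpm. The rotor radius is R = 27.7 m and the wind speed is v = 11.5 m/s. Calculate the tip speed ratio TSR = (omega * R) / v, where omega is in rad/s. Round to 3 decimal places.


Convert rotational speed to rad/s:
  omega = 10 * 2 * pi / 60 = 1.0472 rad/s
Compute tip speed:
  v_tip = omega * R = 1.0472 * 27.7 = 29.007 m/s
Tip speed ratio:
  TSR = v_tip / v_wind = 29.007 / 11.5 = 2.522

2.522


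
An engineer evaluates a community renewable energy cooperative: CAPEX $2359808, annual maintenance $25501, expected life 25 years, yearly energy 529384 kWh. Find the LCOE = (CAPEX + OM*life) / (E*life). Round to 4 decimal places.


Total cost = CAPEX + OM * lifetime = 2359808 + 25501 * 25 = 2359808 + 637525 = 2997333
Total generation = annual * lifetime = 529384 * 25 = 13234600 kWh
LCOE = 2997333 / 13234600
LCOE = 0.2265 $/kWh

0.2265


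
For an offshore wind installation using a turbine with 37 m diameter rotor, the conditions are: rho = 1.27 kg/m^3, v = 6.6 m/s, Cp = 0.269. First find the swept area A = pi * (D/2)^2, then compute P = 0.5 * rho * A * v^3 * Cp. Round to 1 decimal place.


Step 1 -- Compute swept area:
  A = pi * (D/2)^2 = pi * (37/2)^2 = 1075.21 m^2
Step 2 -- Apply wind power equation:
  P = 0.5 * rho * A * v^3 * Cp
  v^3 = 6.6^3 = 287.496
  P = 0.5 * 1.27 * 1075.21 * 287.496 * 0.269
  P = 52802.1 W

52802.1


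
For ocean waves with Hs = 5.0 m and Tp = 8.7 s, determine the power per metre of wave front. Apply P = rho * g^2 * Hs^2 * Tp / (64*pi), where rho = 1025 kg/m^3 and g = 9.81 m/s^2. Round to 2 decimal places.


Apply wave power formula:
  g^2 = 9.81^2 = 96.2361
  Hs^2 = 5.0^2 = 25.0
  Numerator = rho * g^2 * Hs^2 * Tp = 1025 * 96.2361 * 25.0 * 8.7 = 21454635.54
  Denominator = 64 * pi = 201.0619
  P = 21454635.54 / 201.0619 = 106706.60 W/m

106706.60


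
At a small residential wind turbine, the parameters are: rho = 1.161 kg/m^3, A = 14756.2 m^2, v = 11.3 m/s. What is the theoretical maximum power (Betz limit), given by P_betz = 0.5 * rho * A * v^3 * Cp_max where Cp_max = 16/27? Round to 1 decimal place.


The Betz coefficient Cp_max = 16/27 = 0.5926
v^3 = 11.3^3 = 1442.897
P_betz = 0.5 * rho * A * v^3 * Cp_max
P_betz = 0.5 * 1.161 * 14756.2 * 1442.897 * 0.5926
P_betz = 7324336.8 W

7324336.8


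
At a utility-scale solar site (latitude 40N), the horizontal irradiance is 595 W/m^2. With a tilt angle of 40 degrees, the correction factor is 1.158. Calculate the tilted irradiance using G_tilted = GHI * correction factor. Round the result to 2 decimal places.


Identify the given values:
  GHI = 595 W/m^2, tilt correction factor = 1.158
Apply the formula G_tilted = GHI * factor:
  G_tilted = 595 * 1.158
  G_tilted = 689.01 W/m^2

689.01


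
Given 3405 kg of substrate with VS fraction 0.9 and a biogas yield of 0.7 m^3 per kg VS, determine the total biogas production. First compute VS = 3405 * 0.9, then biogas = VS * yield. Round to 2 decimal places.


Compute volatile solids:
  VS = mass * VS_fraction = 3405 * 0.9 = 3064.5 kg
Calculate biogas volume:
  Biogas = VS * specific_yield = 3064.5 * 0.7
  Biogas = 2145.15 m^3

2145.15


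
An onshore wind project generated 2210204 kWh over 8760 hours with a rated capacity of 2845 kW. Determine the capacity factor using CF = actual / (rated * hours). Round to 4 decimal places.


Capacity factor = actual output / maximum possible output
Maximum possible = rated * hours = 2845 * 8760 = 24922200 kWh
CF = 2210204 / 24922200
CF = 0.0887

0.0887


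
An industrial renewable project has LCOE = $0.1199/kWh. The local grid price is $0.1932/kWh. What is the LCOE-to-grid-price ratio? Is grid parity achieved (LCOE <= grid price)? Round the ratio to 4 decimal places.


Compare LCOE to grid price:
  LCOE = $0.1199/kWh, Grid price = $0.1932/kWh
  Ratio = LCOE / grid_price = 0.1199 / 0.1932 = 0.6206
  Grid parity achieved (ratio <= 1)? yes

0.6206


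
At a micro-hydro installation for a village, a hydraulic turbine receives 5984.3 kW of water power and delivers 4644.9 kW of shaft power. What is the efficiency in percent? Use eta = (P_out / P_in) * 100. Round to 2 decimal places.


Turbine efficiency = (output power / input power) * 100
eta = (4644.9 / 5984.3) * 100
eta = 77.62%

77.62


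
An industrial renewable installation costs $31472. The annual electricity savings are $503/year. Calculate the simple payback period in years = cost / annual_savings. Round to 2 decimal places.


Simple payback period = initial cost / annual savings
Payback = 31472 / 503
Payback = 62.57 years

62.57


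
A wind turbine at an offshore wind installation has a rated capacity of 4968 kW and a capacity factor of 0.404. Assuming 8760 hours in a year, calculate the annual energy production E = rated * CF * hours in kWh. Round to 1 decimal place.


Annual energy = rated_kW * capacity_factor * hours_per_year
Given: P_rated = 4968 kW, CF = 0.404, hours = 8760
E = 4968 * 0.404 * 8760
E = 17581950.7 kWh

17581950.7


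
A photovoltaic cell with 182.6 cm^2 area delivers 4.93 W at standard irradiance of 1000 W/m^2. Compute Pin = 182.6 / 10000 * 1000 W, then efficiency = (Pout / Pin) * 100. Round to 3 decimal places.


First compute the input power:
  Pin = area_cm2 / 10000 * G = 182.6 / 10000 * 1000 = 18.26 W
Then compute efficiency:
  Efficiency = (Pout / Pin) * 100 = (4.93 / 18.26) * 100
  Efficiency = 26.999%

26.999


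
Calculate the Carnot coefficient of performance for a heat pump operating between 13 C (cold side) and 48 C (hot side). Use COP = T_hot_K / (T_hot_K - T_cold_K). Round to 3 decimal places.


Convert to Kelvin:
  T_hot = 48 + 273.15 = 321.15 K
  T_cold = 13 + 273.15 = 286.15 K
Apply Carnot COP formula:
  COP = T_hot_K / (T_hot_K - T_cold_K) = 321.15 / 35.0
  COP = 9.176

9.176


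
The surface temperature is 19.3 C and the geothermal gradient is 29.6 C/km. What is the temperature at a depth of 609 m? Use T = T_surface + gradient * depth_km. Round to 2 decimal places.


Convert depth to km: 609 / 1000 = 0.609 km
Temperature increase = gradient * depth_km = 29.6 * 0.609 = 18.03 C
Temperature at depth = T_surface + delta_T = 19.3 + 18.03
T = 37.33 C

37.33


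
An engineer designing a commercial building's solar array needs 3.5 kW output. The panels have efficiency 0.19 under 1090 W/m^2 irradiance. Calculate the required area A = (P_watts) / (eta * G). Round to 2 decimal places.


Convert target power to watts: P = 3.5 * 1000 = 3500.0 W
Compute denominator: eta * G = 0.19 * 1090 = 207.1
Required area A = P / (eta * G) = 3500.0 / 207.1
A = 16.90 m^2

16.90


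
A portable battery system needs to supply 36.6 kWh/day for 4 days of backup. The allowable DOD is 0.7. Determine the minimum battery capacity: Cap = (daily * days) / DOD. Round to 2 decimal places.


Total energy needed = daily * days = 36.6 * 4 = 146.4 kWh
Account for depth of discharge:
  Cap = total_energy / DOD = 146.4 / 0.7
  Cap = 209.14 kWh

209.14


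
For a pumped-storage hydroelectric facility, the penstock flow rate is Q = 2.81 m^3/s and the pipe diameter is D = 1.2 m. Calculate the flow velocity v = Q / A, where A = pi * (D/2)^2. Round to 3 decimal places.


Compute pipe cross-sectional area:
  A = pi * (D/2)^2 = pi * (1.2/2)^2 = 1.131 m^2
Calculate velocity:
  v = Q / A = 2.81 / 1.131
  v = 2.485 m/s

2.485


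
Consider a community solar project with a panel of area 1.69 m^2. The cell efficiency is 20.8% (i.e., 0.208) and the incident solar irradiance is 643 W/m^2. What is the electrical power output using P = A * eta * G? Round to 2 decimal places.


Use the solar power formula P = A * eta * G.
Given: A = 1.69 m^2, eta = 0.208, G = 643 W/m^2
P = 1.69 * 0.208 * 643
P = 226.03 W

226.03


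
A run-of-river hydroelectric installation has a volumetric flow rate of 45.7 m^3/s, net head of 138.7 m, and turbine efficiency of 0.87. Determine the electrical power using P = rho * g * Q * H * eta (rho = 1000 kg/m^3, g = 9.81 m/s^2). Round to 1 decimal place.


Apply the hydropower formula P = rho * g * Q * H * eta
rho * g = 1000 * 9.81 = 9810.0
P = 9810.0 * 45.7 * 138.7 * 0.87
P = 54097964.1 W

54097964.1


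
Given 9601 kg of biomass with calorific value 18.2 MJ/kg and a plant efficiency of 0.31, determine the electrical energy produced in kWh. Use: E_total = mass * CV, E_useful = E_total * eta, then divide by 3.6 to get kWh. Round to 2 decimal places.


Total energy = mass * CV = 9601 * 18.2 = 174738.2 MJ
Useful energy = total * eta = 174738.2 * 0.31 = 54168.84 MJ
Convert to kWh: 54168.84 / 3.6
Useful energy = 15046.90 kWh

15046.90


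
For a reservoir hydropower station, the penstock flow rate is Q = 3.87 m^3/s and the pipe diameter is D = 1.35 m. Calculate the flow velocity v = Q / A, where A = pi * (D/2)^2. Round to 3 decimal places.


Compute pipe cross-sectional area:
  A = pi * (D/2)^2 = pi * (1.35/2)^2 = 1.4314 m^2
Calculate velocity:
  v = Q / A = 3.87 / 1.4314
  v = 2.704 m/s

2.704


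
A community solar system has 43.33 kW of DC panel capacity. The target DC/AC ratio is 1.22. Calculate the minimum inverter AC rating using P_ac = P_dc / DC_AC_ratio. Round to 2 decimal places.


The inverter AC capacity is determined by the DC/AC ratio.
Given: P_dc = 43.33 kW, DC/AC ratio = 1.22
P_ac = P_dc / ratio = 43.33 / 1.22
P_ac = 35.52 kW

35.52


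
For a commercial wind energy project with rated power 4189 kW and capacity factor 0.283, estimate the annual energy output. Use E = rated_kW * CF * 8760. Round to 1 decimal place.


Annual energy = rated_kW * capacity_factor * hours_per_year
Given: P_rated = 4189 kW, CF = 0.283, hours = 8760
E = 4189 * 0.283 * 8760
E = 10384866.1 kWh

10384866.1


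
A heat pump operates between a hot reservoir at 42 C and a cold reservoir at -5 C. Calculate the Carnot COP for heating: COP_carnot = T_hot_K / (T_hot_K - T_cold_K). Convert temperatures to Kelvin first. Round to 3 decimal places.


Convert to Kelvin:
  T_hot = 42 + 273.15 = 315.15 K
  T_cold = -5 + 273.15 = 268.15 K
Apply Carnot COP formula:
  COP = T_hot_K / (T_hot_K - T_cold_K) = 315.15 / 47.0
  COP = 6.705

6.705


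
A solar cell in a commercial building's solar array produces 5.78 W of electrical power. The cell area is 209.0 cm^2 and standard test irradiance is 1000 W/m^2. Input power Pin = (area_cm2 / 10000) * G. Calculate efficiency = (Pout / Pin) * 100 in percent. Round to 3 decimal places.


First compute the input power:
  Pin = area_cm2 / 10000 * G = 209.0 / 10000 * 1000 = 20.9 W
Then compute efficiency:
  Efficiency = (Pout / Pin) * 100 = (5.78 / 20.9) * 100
  Efficiency = 27.656%

27.656


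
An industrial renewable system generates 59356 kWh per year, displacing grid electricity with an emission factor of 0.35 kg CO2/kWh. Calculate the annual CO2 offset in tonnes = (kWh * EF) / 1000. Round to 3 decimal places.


CO2 offset in kg = generation * emission_factor
CO2 offset = 59356 * 0.35 = 20774.6 kg
Convert to tonnes:
  CO2 offset = 20774.6 / 1000 = 20.775 tonnes

20.775


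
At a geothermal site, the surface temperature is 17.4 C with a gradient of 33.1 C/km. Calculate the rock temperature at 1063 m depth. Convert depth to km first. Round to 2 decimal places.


Convert depth to km: 1063 / 1000 = 1.063 km
Temperature increase = gradient * depth_km = 33.1 * 1.063 = 35.19 C
Temperature at depth = T_surface + delta_T = 17.4 + 35.19
T = 52.59 C

52.59


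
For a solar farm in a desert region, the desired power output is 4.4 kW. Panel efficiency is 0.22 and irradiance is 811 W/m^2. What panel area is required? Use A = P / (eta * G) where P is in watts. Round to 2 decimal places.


Convert target power to watts: P = 4.4 * 1000 = 4400.0 W
Compute denominator: eta * G = 0.22 * 811 = 178.42
Required area A = P / (eta * G) = 4400.0 / 178.42
A = 24.66 m^2

24.66


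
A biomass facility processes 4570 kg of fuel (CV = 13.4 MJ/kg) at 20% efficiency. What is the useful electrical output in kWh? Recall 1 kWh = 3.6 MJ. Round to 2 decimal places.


Total energy = mass * CV = 4570 * 13.4 = 61238.0 MJ
Useful energy = total * eta = 61238.0 * 0.2 = 12247.6 MJ
Convert to kWh: 12247.6 / 3.6
Useful energy = 3402.11 kWh

3402.11


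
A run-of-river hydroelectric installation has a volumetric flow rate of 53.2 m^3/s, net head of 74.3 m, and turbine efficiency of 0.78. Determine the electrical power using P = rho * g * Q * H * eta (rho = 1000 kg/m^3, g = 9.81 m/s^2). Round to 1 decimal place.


Apply the hydropower formula P = rho * g * Q * H * eta
rho * g = 1000 * 9.81 = 9810.0
P = 9810.0 * 53.2 * 74.3 * 0.78
P = 30245729.0 W

30245729.0


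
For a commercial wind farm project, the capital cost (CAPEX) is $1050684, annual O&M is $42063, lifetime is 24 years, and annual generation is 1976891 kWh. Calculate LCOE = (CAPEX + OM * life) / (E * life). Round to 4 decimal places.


Total cost = CAPEX + OM * lifetime = 1050684 + 42063 * 24 = 1050684 + 1009512 = 2060196
Total generation = annual * lifetime = 1976891 * 24 = 47445384 kWh
LCOE = 2060196 / 47445384
LCOE = 0.0434 $/kWh

0.0434


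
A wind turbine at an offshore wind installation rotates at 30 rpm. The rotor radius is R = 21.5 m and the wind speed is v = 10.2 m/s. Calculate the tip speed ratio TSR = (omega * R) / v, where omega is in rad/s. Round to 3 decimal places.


Convert rotational speed to rad/s:
  omega = 30 * 2 * pi / 60 = 3.1416 rad/s
Compute tip speed:
  v_tip = omega * R = 3.1416 * 21.5 = 67.544 m/s
Tip speed ratio:
  TSR = v_tip / v_wind = 67.544 / 10.2 = 6.622

6.622


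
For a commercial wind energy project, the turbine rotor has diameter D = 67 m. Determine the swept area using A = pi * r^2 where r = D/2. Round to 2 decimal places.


Compute the rotor radius:
  r = D / 2 = 67 / 2 = 33.5 m
Calculate swept area:
  A = pi * r^2 = pi * 33.5^2
  A = 3525.65 m^2

3525.65


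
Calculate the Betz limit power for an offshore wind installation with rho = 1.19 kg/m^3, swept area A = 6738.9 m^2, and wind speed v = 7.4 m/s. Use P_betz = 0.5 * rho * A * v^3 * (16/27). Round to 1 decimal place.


The Betz coefficient Cp_max = 16/27 = 0.5926
v^3 = 7.4^3 = 405.224
P_betz = 0.5 * rho * A * v^3 * Cp_max
P_betz = 0.5 * 1.19 * 6738.9 * 405.224 * 0.5926
P_betz = 962847.2 W

962847.2


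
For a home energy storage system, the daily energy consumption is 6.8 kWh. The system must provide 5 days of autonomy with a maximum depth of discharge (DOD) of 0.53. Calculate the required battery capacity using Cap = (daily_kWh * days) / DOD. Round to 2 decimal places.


Total energy needed = daily * days = 6.8 * 5 = 34.0 kWh
Account for depth of discharge:
  Cap = total_energy / DOD = 34.0 / 0.53
  Cap = 64.15 kWh

64.15


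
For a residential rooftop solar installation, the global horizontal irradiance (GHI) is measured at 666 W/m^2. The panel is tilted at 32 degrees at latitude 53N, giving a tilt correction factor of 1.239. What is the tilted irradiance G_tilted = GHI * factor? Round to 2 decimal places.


Identify the given values:
  GHI = 666 W/m^2, tilt correction factor = 1.239
Apply the formula G_tilted = GHI * factor:
  G_tilted = 666 * 1.239
  G_tilted = 825.17 W/m^2

825.17


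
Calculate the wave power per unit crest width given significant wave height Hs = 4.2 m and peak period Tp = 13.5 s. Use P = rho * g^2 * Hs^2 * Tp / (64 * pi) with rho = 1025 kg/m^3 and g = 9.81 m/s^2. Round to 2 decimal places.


Apply wave power formula:
  g^2 = 9.81^2 = 96.2361
  Hs^2 = 4.2^2 = 17.64
  Numerator = rho * g^2 * Hs^2 * Tp = 1025 * 96.2361 * 17.64 * 13.5 = 23490606.48
  Denominator = 64 * pi = 201.0619
  P = 23490606.48 / 201.0619 = 116832.69 W/m

116832.69


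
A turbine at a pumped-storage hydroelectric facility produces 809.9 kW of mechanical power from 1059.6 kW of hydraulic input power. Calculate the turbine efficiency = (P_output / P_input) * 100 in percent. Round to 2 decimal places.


Turbine efficiency = (output power / input power) * 100
eta = (809.9 / 1059.6) * 100
eta = 76.43%

76.43


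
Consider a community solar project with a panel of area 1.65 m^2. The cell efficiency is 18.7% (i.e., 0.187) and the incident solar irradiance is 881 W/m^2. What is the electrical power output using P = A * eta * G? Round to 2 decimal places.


Use the solar power formula P = A * eta * G.
Given: A = 1.65 m^2, eta = 0.187, G = 881 W/m^2
P = 1.65 * 0.187 * 881
P = 271.83 W

271.83


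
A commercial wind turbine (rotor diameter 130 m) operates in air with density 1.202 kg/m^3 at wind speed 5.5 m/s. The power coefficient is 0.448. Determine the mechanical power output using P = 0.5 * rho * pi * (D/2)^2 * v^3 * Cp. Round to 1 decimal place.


Step 1 -- Compute swept area:
  A = pi * (D/2)^2 = pi * (130/2)^2 = 13273.23 m^2
Step 2 -- Apply wind power equation:
  P = 0.5 * rho * A * v^3 * Cp
  v^3 = 5.5^3 = 166.375
  P = 0.5 * 1.202 * 13273.23 * 166.375 * 0.448
  P = 594589.4 W

594589.4


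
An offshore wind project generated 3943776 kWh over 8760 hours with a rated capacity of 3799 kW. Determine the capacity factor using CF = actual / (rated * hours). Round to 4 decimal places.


Capacity factor = actual output / maximum possible output
Maximum possible = rated * hours = 3799 * 8760 = 33279240 kWh
CF = 3943776 / 33279240
CF = 0.1185

0.1185


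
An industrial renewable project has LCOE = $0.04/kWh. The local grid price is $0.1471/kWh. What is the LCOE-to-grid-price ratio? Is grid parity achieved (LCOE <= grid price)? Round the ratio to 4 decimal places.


Compare LCOE to grid price:
  LCOE = $0.04/kWh, Grid price = $0.1471/kWh
  Ratio = LCOE / grid_price = 0.04 / 0.1471 = 0.2719
  Grid parity achieved (ratio <= 1)? yes

0.2719


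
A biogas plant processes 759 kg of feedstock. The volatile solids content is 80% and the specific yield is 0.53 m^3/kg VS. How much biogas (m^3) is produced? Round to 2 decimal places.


Compute volatile solids:
  VS = mass * VS_fraction = 759 * 0.8 = 607.2 kg
Calculate biogas volume:
  Biogas = VS * specific_yield = 607.2 * 0.53
  Biogas = 321.82 m^3

321.82


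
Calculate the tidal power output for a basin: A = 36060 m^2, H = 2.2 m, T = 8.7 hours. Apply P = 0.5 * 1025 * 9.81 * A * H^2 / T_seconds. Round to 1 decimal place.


Convert period to seconds: T = 8.7 * 3600 = 31320.0 s
H^2 = 2.2^2 = 4.84
P = 0.5 * rho * g * A * H^2 / T
P = 0.5 * 1025 * 9.81 * 36060 * 4.84 / 31320.0
P = 28016.4 W

28016.4


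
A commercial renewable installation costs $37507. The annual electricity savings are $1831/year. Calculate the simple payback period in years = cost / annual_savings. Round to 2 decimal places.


Simple payback period = initial cost / annual savings
Payback = 37507 / 1831
Payback = 20.48 years

20.48


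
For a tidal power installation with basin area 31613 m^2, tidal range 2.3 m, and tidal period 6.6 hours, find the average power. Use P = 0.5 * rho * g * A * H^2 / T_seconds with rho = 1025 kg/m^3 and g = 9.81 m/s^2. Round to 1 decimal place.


Convert period to seconds: T = 6.6 * 3600 = 23760.0 s
H^2 = 2.3^2 = 5.29
P = 0.5 * rho * g * A * H^2 / T
P = 0.5 * 1025 * 9.81 * 31613 * 5.29 / 23760.0
P = 35386.5 W

35386.5


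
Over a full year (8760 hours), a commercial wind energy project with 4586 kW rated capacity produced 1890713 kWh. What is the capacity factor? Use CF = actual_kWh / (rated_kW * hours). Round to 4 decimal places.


Capacity factor = actual output / maximum possible output
Maximum possible = rated * hours = 4586 * 8760 = 40173360 kWh
CF = 1890713 / 40173360
CF = 0.0471

0.0471


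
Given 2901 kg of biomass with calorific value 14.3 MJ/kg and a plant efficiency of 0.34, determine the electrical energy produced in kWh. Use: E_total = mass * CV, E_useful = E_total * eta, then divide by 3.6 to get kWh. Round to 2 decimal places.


Total energy = mass * CV = 2901 * 14.3 = 41484.3 MJ
Useful energy = total * eta = 41484.3 * 0.34 = 14104.66 MJ
Convert to kWh: 14104.66 / 3.6
Useful energy = 3917.96 kWh

3917.96


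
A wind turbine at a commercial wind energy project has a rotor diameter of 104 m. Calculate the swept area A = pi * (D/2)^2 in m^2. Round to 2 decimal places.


Compute the rotor radius:
  r = D / 2 = 104 / 2 = 52.0 m
Calculate swept area:
  A = pi * r^2 = pi * 52.0^2
  A = 8494.87 m^2

8494.87


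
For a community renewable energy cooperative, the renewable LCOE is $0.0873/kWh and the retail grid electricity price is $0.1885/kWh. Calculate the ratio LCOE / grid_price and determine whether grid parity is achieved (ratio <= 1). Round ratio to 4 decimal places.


Compare LCOE to grid price:
  LCOE = $0.0873/kWh, Grid price = $0.1885/kWh
  Ratio = LCOE / grid_price = 0.0873 / 0.1885 = 0.4631
  Grid parity achieved (ratio <= 1)? yes

0.4631


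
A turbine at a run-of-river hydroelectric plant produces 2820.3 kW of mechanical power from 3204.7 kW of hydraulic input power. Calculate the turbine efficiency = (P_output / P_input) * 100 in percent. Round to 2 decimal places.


Turbine efficiency = (output power / input power) * 100
eta = (2820.3 / 3204.7) * 100
eta = 88.01%

88.01


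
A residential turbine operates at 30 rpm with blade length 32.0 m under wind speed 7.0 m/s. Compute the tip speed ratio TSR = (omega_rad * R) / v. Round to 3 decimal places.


Convert rotational speed to rad/s:
  omega = 30 * 2 * pi / 60 = 3.1416 rad/s
Compute tip speed:
  v_tip = omega * R = 3.1416 * 32.0 = 100.531 m/s
Tip speed ratio:
  TSR = v_tip / v_wind = 100.531 / 7.0 = 14.362

14.362


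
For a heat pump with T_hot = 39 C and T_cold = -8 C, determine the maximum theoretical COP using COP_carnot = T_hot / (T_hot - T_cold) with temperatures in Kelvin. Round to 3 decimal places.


Convert to Kelvin:
  T_hot = 39 + 273.15 = 312.15 K
  T_cold = -8 + 273.15 = 265.15 K
Apply Carnot COP formula:
  COP = T_hot_K / (T_hot_K - T_cold_K) = 312.15 / 47.0
  COP = 6.641

6.641


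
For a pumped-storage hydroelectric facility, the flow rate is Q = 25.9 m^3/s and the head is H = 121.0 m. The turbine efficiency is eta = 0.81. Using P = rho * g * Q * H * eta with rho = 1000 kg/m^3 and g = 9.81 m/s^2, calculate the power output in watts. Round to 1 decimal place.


Apply the hydropower formula P = rho * g * Q * H * eta
rho * g = 1000 * 9.81 = 9810.0
P = 9810.0 * 25.9 * 121.0 * 0.81
P = 24902282.8 W

24902282.8


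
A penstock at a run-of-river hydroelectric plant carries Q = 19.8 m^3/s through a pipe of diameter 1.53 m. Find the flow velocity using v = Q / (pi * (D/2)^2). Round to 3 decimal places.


Compute pipe cross-sectional area:
  A = pi * (D/2)^2 = pi * (1.53/2)^2 = 1.8385 m^2
Calculate velocity:
  v = Q / A = 19.8 / 1.8385
  v = 10.769 m/s

10.769


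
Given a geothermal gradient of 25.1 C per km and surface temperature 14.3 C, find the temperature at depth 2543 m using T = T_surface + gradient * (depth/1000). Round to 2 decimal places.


Convert depth to km: 2543 / 1000 = 2.543 km
Temperature increase = gradient * depth_km = 25.1 * 2.543 = 63.83 C
Temperature at depth = T_surface + delta_T = 14.3 + 63.83
T = 78.13 C

78.13


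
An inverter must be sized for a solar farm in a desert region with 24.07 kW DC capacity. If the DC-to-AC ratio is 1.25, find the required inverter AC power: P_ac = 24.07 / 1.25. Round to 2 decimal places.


The inverter AC capacity is determined by the DC/AC ratio.
Given: P_dc = 24.07 kW, DC/AC ratio = 1.25
P_ac = P_dc / ratio = 24.07 / 1.25
P_ac = 19.26 kW

19.26


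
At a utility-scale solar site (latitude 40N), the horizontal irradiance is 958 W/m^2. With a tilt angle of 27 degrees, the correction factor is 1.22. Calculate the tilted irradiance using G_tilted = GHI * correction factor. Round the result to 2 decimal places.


Identify the given values:
  GHI = 958 W/m^2, tilt correction factor = 1.22
Apply the formula G_tilted = GHI * factor:
  G_tilted = 958 * 1.22
  G_tilted = 1168.76 W/m^2

1168.76


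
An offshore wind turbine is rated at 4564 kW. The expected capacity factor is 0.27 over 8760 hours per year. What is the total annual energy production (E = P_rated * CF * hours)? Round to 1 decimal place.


Annual energy = rated_kW * capacity_factor * hours_per_year
Given: P_rated = 4564 kW, CF = 0.27, hours = 8760
E = 4564 * 0.27 * 8760
E = 10794772.8 kWh

10794772.8


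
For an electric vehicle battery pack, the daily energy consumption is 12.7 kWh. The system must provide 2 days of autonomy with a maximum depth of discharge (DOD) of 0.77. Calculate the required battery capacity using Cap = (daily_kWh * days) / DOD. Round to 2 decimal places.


Total energy needed = daily * days = 12.7 * 2 = 25.4 kWh
Account for depth of discharge:
  Cap = total_energy / DOD = 25.4 / 0.77
  Cap = 32.99 kWh

32.99


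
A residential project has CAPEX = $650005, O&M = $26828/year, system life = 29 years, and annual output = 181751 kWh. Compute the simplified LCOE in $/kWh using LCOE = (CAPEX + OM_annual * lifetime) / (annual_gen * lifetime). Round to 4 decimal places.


Total cost = CAPEX + OM * lifetime = 650005 + 26828 * 29 = 650005 + 778012 = 1428017
Total generation = annual * lifetime = 181751 * 29 = 5270779 kWh
LCOE = 1428017 / 5270779
LCOE = 0.2709 $/kWh

0.2709


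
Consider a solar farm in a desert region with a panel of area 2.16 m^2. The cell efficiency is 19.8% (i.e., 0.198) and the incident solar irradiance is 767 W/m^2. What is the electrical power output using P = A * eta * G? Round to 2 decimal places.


Use the solar power formula P = A * eta * G.
Given: A = 2.16 m^2, eta = 0.198, G = 767 W/m^2
P = 2.16 * 0.198 * 767
P = 328.03 W

328.03


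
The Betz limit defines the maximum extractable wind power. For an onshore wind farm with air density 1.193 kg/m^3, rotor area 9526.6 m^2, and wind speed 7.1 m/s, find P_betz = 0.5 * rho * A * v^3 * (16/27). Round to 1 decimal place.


The Betz coefficient Cp_max = 16/27 = 0.5926
v^3 = 7.1^3 = 357.911
P_betz = 0.5 * rho * A * v^3 * Cp_max
P_betz = 0.5 * 1.193 * 9526.6 * 357.911 * 0.5926
P_betz = 1205256.9 W

1205256.9


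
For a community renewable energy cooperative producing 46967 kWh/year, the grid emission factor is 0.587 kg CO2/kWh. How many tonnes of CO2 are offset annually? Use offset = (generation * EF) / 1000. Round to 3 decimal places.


CO2 offset in kg = generation * emission_factor
CO2 offset = 46967 * 0.587 = 27569.63 kg
Convert to tonnes:
  CO2 offset = 27569.63 / 1000 = 27.570 tonnes

27.570


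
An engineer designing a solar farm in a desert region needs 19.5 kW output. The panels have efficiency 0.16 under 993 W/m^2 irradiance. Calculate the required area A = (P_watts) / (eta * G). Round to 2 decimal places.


Convert target power to watts: P = 19.5 * 1000 = 19500.0 W
Compute denominator: eta * G = 0.16 * 993 = 158.88
Required area A = P / (eta * G) = 19500.0 / 158.88
A = 122.73 m^2

122.73


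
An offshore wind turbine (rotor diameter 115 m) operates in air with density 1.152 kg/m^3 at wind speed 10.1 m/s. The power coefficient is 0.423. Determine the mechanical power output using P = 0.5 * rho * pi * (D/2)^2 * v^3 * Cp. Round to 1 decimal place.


Step 1 -- Compute swept area:
  A = pi * (D/2)^2 = pi * (115/2)^2 = 10386.89 m^2
Step 2 -- Apply wind power equation:
  P = 0.5 * rho * A * v^3 * Cp
  v^3 = 10.1^3 = 1030.301
  P = 0.5 * 1.152 * 10386.89 * 1030.301 * 0.423
  P = 2607429.3 W

2607429.3


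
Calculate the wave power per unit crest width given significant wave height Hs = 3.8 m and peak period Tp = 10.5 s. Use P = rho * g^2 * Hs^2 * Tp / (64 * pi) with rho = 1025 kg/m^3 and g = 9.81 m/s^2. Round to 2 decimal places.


Apply wave power formula:
  g^2 = 9.81^2 = 96.2361
  Hs^2 = 3.8^2 = 14.44
  Numerator = rho * g^2 * Hs^2 * Tp = 1025 * 96.2361 * 14.44 * 10.5 = 14956100.42
  Denominator = 64 * pi = 201.0619
  P = 14956100.42 / 201.0619 = 74385.54 W/m

74385.54


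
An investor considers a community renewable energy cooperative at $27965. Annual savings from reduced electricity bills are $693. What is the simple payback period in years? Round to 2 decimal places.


Simple payback period = initial cost / annual savings
Payback = 27965 / 693
Payback = 40.35 years

40.35


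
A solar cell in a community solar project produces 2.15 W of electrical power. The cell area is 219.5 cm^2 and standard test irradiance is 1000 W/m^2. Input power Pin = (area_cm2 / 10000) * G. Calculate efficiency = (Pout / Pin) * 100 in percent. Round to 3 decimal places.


First compute the input power:
  Pin = area_cm2 / 10000 * G = 219.5 / 10000 * 1000 = 21.95 W
Then compute efficiency:
  Efficiency = (Pout / Pin) * 100 = (2.15 / 21.95) * 100
  Efficiency = 9.795%

9.795


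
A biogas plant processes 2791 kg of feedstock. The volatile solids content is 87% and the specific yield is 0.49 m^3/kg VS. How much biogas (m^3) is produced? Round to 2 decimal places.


Compute volatile solids:
  VS = mass * VS_fraction = 2791 * 0.87 = 2428.17 kg
Calculate biogas volume:
  Biogas = VS * specific_yield = 2428.17 * 0.49
  Biogas = 1189.80 m^3

1189.80


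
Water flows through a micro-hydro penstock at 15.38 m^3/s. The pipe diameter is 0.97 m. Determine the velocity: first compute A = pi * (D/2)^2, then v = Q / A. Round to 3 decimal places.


Compute pipe cross-sectional area:
  A = pi * (D/2)^2 = pi * (0.97/2)^2 = 0.739 m^2
Calculate velocity:
  v = Q / A = 15.38 / 0.739
  v = 20.812 m/s

20.812


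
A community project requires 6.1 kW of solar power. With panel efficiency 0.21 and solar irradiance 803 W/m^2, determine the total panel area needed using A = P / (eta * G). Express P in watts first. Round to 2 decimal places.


Convert target power to watts: P = 6.1 * 1000 = 6100.0 W
Compute denominator: eta * G = 0.21 * 803 = 168.63
Required area A = P / (eta * G) = 6100.0 / 168.63
A = 36.17 m^2

36.17


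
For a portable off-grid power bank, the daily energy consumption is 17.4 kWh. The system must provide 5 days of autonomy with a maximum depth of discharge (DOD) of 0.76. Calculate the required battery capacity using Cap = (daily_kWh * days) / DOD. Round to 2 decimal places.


Total energy needed = daily * days = 17.4 * 5 = 87.0 kWh
Account for depth of discharge:
  Cap = total_energy / DOD = 87.0 / 0.76
  Cap = 114.47 kWh

114.47


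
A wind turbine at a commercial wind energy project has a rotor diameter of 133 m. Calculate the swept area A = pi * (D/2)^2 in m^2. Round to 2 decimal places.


Compute the rotor radius:
  r = D / 2 = 133 / 2 = 66.5 m
Calculate swept area:
  A = pi * r^2 = pi * 66.5^2
  A = 13892.91 m^2

13892.91


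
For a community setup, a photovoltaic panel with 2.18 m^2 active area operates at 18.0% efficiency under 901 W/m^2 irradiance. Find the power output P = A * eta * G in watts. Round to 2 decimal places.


Use the solar power formula P = A * eta * G.
Given: A = 2.18 m^2, eta = 0.18, G = 901 W/m^2
P = 2.18 * 0.18 * 901
P = 353.55 W

353.55


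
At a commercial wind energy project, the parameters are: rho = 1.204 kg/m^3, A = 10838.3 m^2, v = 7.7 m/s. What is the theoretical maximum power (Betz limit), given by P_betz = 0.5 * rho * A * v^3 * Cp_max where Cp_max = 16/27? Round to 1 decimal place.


The Betz coefficient Cp_max = 16/27 = 0.5926
v^3 = 7.7^3 = 456.533
P_betz = 0.5 * rho * A * v^3 * Cp_max
P_betz = 0.5 * 1.204 * 10838.3 * 456.533 * 0.5926
P_betz = 1765168.0 W

1765168.0


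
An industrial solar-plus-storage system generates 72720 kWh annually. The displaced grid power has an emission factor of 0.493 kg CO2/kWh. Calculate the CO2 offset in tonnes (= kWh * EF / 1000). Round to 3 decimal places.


CO2 offset in kg = generation * emission_factor
CO2 offset = 72720 * 0.493 = 35850.96 kg
Convert to tonnes:
  CO2 offset = 35850.96 / 1000 = 35.851 tonnes

35.851


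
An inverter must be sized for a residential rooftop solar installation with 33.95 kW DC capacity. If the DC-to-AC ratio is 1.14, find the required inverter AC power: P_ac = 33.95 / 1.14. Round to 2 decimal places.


The inverter AC capacity is determined by the DC/AC ratio.
Given: P_dc = 33.95 kW, DC/AC ratio = 1.14
P_ac = P_dc / ratio = 33.95 / 1.14
P_ac = 29.78 kW

29.78


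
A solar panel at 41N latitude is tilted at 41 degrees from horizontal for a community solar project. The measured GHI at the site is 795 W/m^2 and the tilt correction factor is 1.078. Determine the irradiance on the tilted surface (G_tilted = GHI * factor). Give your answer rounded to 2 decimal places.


Identify the given values:
  GHI = 795 W/m^2, tilt correction factor = 1.078
Apply the formula G_tilted = GHI * factor:
  G_tilted = 795 * 1.078
  G_tilted = 857.01 W/m^2

857.01


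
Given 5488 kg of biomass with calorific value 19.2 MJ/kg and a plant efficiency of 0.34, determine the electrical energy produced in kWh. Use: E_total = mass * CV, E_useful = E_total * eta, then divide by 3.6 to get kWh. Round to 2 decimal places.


Total energy = mass * CV = 5488 * 19.2 = 105369.6 MJ
Useful energy = total * eta = 105369.6 * 0.34 = 35825.66 MJ
Convert to kWh: 35825.66 / 3.6
Useful energy = 9951.57 kWh

9951.57


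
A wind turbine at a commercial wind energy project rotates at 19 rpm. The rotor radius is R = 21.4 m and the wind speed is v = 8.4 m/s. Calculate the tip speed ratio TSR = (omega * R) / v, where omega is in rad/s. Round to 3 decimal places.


Convert rotational speed to rad/s:
  omega = 19 * 2 * pi / 60 = 1.9897 rad/s
Compute tip speed:
  v_tip = omega * R = 1.9897 * 21.4 = 42.579 m/s
Tip speed ratio:
  TSR = v_tip / v_wind = 42.579 / 8.4 = 5.069

5.069


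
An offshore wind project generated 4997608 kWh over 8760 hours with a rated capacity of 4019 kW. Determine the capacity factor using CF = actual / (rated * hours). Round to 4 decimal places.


Capacity factor = actual output / maximum possible output
Maximum possible = rated * hours = 4019 * 8760 = 35206440 kWh
CF = 4997608 / 35206440
CF = 0.1420

0.1420


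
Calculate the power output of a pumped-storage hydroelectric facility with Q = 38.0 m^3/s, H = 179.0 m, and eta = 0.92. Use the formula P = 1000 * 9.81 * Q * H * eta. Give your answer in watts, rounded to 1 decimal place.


Apply the hydropower formula P = rho * g * Q * H * eta
rho * g = 1000 * 9.81 = 9810.0
P = 9810.0 * 38.0 * 179.0 * 0.92
P = 61389410.4 W

61389410.4


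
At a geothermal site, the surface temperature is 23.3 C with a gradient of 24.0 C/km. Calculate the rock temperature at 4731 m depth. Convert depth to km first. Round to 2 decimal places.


Convert depth to km: 4731 / 1000 = 4.731 km
Temperature increase = gradient * depth_km = 24.0 * 4.731 = 113.54 C
Temperature at depth = T_surface + delta_T = 23.3 + 113.54
T = 136.84 C

136.84


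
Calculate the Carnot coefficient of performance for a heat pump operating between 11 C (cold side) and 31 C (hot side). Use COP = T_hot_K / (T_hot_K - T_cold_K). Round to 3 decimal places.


Convert to Kelvin:
  T_hot = 31 + 273.15 = 304.15 K
  T_cold = 11 + 273.15 = 284.15 K
Apply Carnot COP formula:
  COP = T_hot_K / (T_hot_K - T_cold_K) = 304.15 / 20.0
  COP = 15.208

15.208


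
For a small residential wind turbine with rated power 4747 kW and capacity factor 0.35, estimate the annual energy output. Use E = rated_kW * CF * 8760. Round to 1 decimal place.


Annual energy = rated_kW * capacity_factor * hours_per_year
Given: P_rated = 4747 kW, CF = 0.35, hours = 8760
E = 4747 * 0.35 * 8760
E = 14554302.0 kWh

14554302.0


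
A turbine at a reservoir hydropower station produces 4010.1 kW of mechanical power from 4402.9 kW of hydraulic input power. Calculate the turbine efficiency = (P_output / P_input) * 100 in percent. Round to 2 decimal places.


Turbine efficiency = (output power / input power) * 100
eta = (4010.1 / 4402.9) * 100
eta = 91.08%

91.08


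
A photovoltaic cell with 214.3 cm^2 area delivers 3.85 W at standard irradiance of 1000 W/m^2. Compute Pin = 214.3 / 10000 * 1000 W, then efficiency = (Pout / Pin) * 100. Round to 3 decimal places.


First compute the input power:
  Pin = area_cm2 / 10000 * G = 214.3 / 10000 * 1000 = 21.43 W
Then compute efficiency:
  Efficiency = (Pout / Pin) * 100 = (3.85 / 21.43) * 100
  Efficiency = 17.965%

17.965


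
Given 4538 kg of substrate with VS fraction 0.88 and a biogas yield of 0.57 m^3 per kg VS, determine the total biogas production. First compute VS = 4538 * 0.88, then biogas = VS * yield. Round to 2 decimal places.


Compute volatile solids:
  VS = mass * VS_fraction = 4538 * 0.88 = 3993.44 kg
Calculate biogas volume:
  Biogas = VS * specific_yield = 3993.44 * 0.57
  Biogas = 2276.26 m^3

2276.26


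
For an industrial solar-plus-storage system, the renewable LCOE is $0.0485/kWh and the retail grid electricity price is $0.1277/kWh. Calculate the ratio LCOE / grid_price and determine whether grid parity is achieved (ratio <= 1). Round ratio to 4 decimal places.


Compare LCOE to grid price:
  LCOE = $0.0485/kWh, Grid price = $0.1277/kWh
  Ratio = LCOE / grid_price = 0.0485 / 0.1277 = 0.3798
  Grid parity achieved (ratio <= 1)? yes

0.3798


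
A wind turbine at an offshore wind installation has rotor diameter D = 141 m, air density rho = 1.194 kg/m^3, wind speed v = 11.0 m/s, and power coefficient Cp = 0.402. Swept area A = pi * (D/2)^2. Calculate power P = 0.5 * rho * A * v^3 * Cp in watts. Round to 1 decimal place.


Step 1 -- Compute swept area:
  A = pi * (D/2)^2 = pi * (141/2)^2 = 15614.5 m^2
Step 2 -- Apply wind power equation:
  P = 0.5 * rho * A * v^3 * Cp
  v^3 = 11.0^3 = 1331.0
  P = 0.5 * 1.194 * 15614.5 * 1331.0 * 0.402
  P = 4987771.5 W

4987771.5


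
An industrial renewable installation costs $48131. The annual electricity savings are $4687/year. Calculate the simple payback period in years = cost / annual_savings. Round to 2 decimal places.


Simple payback period = initial cost / annual savings
Payback = 48131 / 4687
Payback = 10.27 years

10.27


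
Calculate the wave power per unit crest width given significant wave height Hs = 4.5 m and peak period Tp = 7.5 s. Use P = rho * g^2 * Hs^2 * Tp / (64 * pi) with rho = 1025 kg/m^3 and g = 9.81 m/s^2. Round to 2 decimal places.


Apply wave power formula:
  g^2 = 9.81^2 = 96.2361
  Hs^2 = 4.5^2 = 20.25
  Numerator = rho * g^2 * Hs^2 * Tp = 1025 * 96.2361 * 20.25 * 7.5 = 14981254.13
  Denominator = 64 * pi = 201.0619
  P = 14981254.13 / 201.0619 = 74510.65 W/m

74510.65


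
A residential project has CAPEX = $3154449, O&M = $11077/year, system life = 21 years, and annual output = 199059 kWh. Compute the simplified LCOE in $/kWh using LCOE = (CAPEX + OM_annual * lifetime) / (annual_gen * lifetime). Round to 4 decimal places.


Total cost = CAPEX + OM * lifetime = 3154449 + 11077 * 21 = 3154449 + 232617 = 3387066
Total generation = annual * lifetime = 199059 * 21 = 4180239 kWh
LCOE = 3387066 / 4180239
LCOE = 0.8103 $/kWh

0.8103
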